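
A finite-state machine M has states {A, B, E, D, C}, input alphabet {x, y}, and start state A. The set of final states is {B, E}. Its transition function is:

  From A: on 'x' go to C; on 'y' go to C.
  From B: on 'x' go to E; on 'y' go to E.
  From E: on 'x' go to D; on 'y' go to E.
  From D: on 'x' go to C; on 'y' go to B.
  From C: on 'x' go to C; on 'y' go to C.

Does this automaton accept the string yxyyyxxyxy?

Trace: A -y-> C -x-> C -y-> C -y-> C -y-> C -x-> C -x-> C -y-> C -x-> C -y-> C
End state C is not accepting.

No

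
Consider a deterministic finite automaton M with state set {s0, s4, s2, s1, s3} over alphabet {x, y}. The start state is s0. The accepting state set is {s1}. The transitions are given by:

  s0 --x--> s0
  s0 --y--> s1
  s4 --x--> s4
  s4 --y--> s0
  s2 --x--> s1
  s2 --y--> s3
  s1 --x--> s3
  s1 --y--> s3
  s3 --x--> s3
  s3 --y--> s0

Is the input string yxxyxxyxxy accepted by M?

No

s0 → s1 → s3 → s3 → s0 → s0 → s0 → s1 → s3 → s3 → s0
End state s0 is not accepting.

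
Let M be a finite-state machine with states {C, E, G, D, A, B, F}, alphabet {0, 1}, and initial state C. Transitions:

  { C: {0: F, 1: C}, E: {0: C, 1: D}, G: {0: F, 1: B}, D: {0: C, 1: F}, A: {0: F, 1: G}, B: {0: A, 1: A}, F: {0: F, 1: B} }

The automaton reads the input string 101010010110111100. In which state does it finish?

C → C → F → B → A → G → F → F → B → A → G → B → A → G → B → A → G → F → F

F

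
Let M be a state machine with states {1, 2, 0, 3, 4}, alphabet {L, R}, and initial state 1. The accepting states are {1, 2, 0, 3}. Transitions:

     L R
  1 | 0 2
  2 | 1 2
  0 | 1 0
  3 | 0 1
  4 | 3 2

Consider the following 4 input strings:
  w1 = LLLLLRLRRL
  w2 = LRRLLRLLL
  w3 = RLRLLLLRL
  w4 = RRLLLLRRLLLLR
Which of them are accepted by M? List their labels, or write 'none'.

w1, w2, w3, w4

w1:
  start at 1
  read 'L': 1 → 0
  read 'L': 0 → 1
  read 'L': 1 → 0
  read 'L': 0 → 1
  read 'L': 1 → 0
  read 'R': 0 → 0
  read 'L': 0 → 1
  read 'R': 1 → 2
  read 'R': 2 → 2
  read 'L': 2 → 1
  end 1, accepted
w2:
  start at 1
  read 'L': 1 → 0
  read 'R': 0 → 0
  read 'R': 0 → 0
  read 'L': 0 → 1
  read 'L': 1 → 0
  read 'R': 0 → 0
  read 'L': 0 → 1
  read 'L': 1 → 0
  read 'L': 0 → 1
  end 1, accepted
w3:
  start at 1
  read 'R': 1 → 2
  read 'L': 2 → 1
  read 'R': 1 → 2
  read 'L': 2 → 1
  read 'L': 1 → 0
  read 'L': 0 → 1
  read 'L': 1 → 0
  read 'R': 0 → 0
  read 'L': 0 → 1
  end 1, accepted
w4:
  start at 1
  read 'R': 1 → 2
  read 'R': 2 → 2
  read 'L': 2 → 1
  read 'L': 1 → 0
  read 'L': 0 → 1
  read 'L': 1 → 0
  read 'R': 0 → 0
  read 'R': 0 → 0
  read 'L': 0 → 1
  read 'L': 1 → 0
  read 'L': 0 → 1
  read 'L': 1 → 0
  read 'R': 0 → 0
  end 0, accepted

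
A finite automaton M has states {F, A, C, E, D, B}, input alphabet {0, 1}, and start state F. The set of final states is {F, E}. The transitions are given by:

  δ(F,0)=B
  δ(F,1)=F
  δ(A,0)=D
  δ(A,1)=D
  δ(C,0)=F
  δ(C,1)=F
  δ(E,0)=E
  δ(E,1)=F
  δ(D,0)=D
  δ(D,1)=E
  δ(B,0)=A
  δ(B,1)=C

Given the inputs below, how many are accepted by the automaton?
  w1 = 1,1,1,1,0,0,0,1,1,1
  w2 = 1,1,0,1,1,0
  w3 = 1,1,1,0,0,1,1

2

w1:
  start at F
  read '1': F → F
  read '1': F → F
  read '1': F → F
  read '1': F → F
  read '0': F → B
  read '0': B → A
  read '0': A → D
  read '1': D → E
  read '1': E → F
  read '1': F → F
  end F, accepted
w2:
  start at F
  read '1': F → F
  read '1': F → F
  read '0': F → B
  read '1': B → C
  read '1': C → F
  read '0': F → B
  end B, rejected
w3:
  start at F
  read '1': F → F
  read '1': F → F
  read '1': F → F
  read '0': F → B
  read '0': B → A
  read '1': A → D
  read '1': D → E
  end E, accepted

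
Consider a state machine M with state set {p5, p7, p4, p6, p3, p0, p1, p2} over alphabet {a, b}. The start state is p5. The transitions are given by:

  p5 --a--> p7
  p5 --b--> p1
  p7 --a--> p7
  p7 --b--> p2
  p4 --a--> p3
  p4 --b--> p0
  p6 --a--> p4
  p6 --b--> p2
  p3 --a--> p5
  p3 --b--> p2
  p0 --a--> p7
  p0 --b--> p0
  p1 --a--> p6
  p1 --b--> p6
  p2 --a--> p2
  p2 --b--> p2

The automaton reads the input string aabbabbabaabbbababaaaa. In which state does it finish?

p2

Trace: p5 -a-> p7 -a-> p7 -b-> p2 -b-> p2 -a-> p2 -b-> p2 -b-> p2 -a-> p2 -b-> p2 -a-> p2 -a-> p2 -b-> p2 -b-> p2 -b-> p2 -a-> p2 -b-> p2 -a-> p2 -b-> p2 -a-> p2 -a-> p2 -a-> p2 -a-> p2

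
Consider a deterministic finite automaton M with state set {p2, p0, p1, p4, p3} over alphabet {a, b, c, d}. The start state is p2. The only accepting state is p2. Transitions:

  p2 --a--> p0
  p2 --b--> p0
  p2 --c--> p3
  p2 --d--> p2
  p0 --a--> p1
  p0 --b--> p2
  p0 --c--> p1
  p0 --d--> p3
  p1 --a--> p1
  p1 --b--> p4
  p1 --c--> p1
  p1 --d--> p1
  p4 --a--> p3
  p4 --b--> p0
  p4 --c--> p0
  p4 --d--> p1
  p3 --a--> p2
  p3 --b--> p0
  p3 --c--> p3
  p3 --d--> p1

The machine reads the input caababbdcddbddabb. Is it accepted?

No

p2 → p3 → p2 → p0 → p2 → p0 → p2 → p0 → p3 → p3 → p1 → p1 → p4 → p1 → p1 → p1 → p4 → p0
End state p0 is not accepting.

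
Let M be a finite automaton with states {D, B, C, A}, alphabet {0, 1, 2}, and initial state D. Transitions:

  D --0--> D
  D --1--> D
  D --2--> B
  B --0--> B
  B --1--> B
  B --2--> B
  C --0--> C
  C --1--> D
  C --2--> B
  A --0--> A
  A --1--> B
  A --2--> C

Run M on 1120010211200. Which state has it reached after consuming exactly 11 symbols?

B

D → D → D → B → B → B → B → B → B → B → B → B
After 11 symbols: B.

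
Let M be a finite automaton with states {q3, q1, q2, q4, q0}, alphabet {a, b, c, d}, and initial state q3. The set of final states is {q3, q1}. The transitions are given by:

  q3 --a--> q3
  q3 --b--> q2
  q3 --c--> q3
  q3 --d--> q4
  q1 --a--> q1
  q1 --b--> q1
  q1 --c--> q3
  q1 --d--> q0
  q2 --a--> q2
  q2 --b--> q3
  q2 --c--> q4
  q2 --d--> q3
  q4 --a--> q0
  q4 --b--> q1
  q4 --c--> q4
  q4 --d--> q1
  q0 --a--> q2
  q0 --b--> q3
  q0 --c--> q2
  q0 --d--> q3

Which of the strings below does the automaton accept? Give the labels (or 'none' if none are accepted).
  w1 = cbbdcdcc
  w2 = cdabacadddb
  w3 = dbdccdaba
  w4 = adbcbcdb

w1, w2, w3, w4

w1: Trace: q3 -c-> q3 -b-> q2 -b-> q3 -d-> q4 -c-> q4 -d-> q1 -c-> q3 -c-> q3  → end q3, accepted
w2: Trace: q3 -c-> q3 -d-> q4 -a-> q0 -b-> q3 -a-> q3 -c-> q3 -a-> q3 -d-> q4 -d-> q1 -d-> q0 -b-> q3  → end q3, accepted
w3: Trace: q3 -d-> q4 -b-> q1 -d-> q0 -c-> q2 -c-> q4 -d-> q1 -a-> q1 -b-> q1 -a-> q1  → end q1, accepted
w4: Trace: q3 -a-> q3 -d-> q4 -b-> q1 -c-> q3 -b-> q2 -c-> q4 -d-> q1 -b-> q1  → end q1, accepted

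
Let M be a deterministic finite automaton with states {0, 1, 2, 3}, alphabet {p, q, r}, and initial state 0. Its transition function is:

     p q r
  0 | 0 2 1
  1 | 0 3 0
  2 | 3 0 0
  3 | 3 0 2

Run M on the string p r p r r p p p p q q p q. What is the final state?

Trace: 0 -p-> 0 -r-> 1 -p-> 0 -r-> 1 -r-> 0 -p-> 0 -p-> 0 -p-> 0 -p-> 0 -q-> 2 -q-> 0 -p-> 0 -q-> 2

2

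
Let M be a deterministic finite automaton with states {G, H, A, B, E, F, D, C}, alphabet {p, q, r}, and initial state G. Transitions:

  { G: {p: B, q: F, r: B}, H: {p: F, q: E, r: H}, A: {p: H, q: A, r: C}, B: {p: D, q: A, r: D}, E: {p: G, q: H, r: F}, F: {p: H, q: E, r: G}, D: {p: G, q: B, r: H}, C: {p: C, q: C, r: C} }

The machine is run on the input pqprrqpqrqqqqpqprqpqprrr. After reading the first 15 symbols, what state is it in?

F

start at G
read 'p': G → B
read 'q': B → A
read 'p': A → H
read 'r': H → H
read 'r': H → H
read 'q': H → E
read 'p': E → G
read 'q': G → F
read 'r': F → G
read 'q': G → F
read 'q': F → E
read 'q': E → H
read 'q': H → E
read 'p': E → G
read 'q': G → F
After 15 symbols: F.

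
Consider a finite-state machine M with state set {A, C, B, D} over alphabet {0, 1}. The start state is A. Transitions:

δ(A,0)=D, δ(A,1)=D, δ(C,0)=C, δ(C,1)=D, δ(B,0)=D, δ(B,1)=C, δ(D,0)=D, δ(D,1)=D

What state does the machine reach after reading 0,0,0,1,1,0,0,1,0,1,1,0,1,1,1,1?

D

A → D → D → D → D → D → D → D → D → D → D → D → D → D → D → D → D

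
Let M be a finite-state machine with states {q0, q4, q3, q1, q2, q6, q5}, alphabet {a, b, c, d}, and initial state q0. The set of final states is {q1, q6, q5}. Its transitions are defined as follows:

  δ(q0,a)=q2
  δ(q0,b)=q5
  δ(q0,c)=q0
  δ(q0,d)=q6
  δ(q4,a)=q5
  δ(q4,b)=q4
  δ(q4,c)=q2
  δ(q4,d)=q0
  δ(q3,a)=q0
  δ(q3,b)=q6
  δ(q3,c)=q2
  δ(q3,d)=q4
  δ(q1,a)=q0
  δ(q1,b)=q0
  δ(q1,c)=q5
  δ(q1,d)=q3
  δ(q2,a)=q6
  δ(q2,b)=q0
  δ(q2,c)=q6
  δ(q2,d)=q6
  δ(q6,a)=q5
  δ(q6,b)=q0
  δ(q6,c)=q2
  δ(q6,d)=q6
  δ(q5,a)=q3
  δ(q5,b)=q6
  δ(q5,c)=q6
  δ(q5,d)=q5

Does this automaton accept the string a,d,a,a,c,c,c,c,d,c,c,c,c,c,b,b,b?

Yes

q0 → q2 → q6 → q5 → q3 → q2 → q6 → q2 → q6 → q6 → q2 → q6 → q2 → q6 → q2 → q0 → q5 → q6
End state q6 is accepting.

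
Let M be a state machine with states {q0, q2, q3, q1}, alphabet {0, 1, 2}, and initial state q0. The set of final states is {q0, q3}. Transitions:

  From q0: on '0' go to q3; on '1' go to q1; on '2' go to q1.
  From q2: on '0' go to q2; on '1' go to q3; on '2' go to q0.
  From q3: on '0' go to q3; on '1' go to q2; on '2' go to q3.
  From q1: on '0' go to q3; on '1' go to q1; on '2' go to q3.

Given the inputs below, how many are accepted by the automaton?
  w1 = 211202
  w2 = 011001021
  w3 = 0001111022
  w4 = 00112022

w1: Trace: q0 -2-> q1 -1-> q1 -1-> q1 -2-> q3 -0-> q3 -2-> q3  → end q3, accepted
w2: Trace: q0 -0-> q3 -1-> q2 -1-> q3 -0-> q3 -0-> q3 -1-> q2 -0-> q2 -2-> q0 -1-> q1  → end q1, rejected
w3: Trace: q0 -0-> q3 -0-> q3 -0-> q3 -1-> q2 -1-> q3 -1-> q2 -1-> q3 -0-> q3 -2-> q3 -2-> q3  → end q3, accepted
w4: Trace: q0 -0-> q3 -0-> q3 -1-> q2 -1-> q3 -2-> q3 -0-> q3 -2-> q3 -2-> q3  → end q3, accepted

3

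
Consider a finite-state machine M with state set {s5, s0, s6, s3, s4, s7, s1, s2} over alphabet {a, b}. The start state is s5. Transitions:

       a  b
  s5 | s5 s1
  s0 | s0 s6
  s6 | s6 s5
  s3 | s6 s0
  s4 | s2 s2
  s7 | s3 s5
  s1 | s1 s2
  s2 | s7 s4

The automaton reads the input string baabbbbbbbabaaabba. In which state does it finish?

s5 → s1 → s1 → s1 → s2 → s4 → s2 → s4 → s2 → s4 → s2 → s7 → s5 → s5 → s5 → s5 → s1 → s2 → s7

s7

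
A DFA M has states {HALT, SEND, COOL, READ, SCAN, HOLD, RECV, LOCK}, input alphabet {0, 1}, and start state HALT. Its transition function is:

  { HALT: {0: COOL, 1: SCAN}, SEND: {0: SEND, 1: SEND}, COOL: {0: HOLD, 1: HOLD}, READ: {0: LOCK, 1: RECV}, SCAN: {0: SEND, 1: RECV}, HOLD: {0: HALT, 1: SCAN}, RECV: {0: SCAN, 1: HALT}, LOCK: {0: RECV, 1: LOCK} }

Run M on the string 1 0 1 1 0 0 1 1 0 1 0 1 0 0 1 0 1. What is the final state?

HALT → SCAN → SEND → SEND → SEND → SEND → SEND → SEND → SEND → SEND → SEND → SEND → SEND → SEND → SEND → SEND → SEND → SEND

SEND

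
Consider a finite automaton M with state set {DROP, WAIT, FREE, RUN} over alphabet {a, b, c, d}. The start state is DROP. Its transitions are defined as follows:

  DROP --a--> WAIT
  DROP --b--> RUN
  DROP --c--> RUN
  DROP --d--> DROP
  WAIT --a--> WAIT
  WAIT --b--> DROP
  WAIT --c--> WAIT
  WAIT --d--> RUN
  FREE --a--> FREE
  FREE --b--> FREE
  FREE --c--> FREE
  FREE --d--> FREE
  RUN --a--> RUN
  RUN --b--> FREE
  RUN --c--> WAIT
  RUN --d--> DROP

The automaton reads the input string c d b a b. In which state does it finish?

DROP → RUN → DROP → RUN → RUN → FREE

FREE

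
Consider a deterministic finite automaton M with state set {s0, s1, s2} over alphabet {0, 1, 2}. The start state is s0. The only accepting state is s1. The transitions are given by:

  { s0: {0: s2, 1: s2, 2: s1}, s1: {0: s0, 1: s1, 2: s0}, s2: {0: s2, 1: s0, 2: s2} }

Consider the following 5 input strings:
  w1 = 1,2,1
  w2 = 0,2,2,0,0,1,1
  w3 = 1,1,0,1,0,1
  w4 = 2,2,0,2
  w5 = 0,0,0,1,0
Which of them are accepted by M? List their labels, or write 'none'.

w1:
  start at s0
  read '1': s0 → s2
  read '2': s2 → s2
  read '1': s2 → s0
  end s0, rejected
w2:
  start at s0
  read '0': s0 → s2
  read '2': s2 → s2
  read '2': s2 → s2
  read '0': s2 → s2
  read '0': s2 → s2
  read '1': s2 → s0
  read '1': s0 → s2
  end s2, rejected
w3:
  start at s0
  read '1': s0 → s2
  read '1': s2 → s0
  read '0': s0 → s2
  read '1': s2 → s0
  read '0': s0 → s2
  read '1': s2 → s0
  end s0, rejected
w4:
  start at s0
  read '2': s0 → s1
  read '2': s1 → s0
  read '0': s0 → s2
  read '2': s2 → s2
  end s2, rejected
w5:
  start at s0
  read '0': s0 → s2
  read '0': s2 → s2
  read '0': s2 → s2
  read '1': s2 → s0
  read '0': s0 → s2
  end s2, rejected

none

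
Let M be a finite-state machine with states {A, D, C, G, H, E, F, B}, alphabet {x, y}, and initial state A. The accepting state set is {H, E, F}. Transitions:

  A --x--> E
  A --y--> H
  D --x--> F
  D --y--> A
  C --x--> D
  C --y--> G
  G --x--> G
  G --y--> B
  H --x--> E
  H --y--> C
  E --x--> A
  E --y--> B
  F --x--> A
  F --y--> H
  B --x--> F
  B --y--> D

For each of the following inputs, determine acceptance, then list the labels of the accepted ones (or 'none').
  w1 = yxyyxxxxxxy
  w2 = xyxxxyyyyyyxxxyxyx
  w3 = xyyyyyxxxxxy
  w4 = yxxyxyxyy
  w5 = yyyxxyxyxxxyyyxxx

w1: Trace: A -y-> H -x-> E -y-> B -y-> D -x-> F -x-> A -x-> E -x-> A -x-> E -x-> A -y-> H  → end H, accepted
w2: Trace: A -x-> E -y-> B -x-> F -x-> A -x-> E -y-> B -y-> D -y-> A -y-> H -y-> C -y-> G -x-> G -x-> G -x-> G -y-> B -x-> F -y-> H -x-> E  → end E, accepted
w3: Trace: A -x-> E -y-> B -y-> D -y-> A -y-> H -y-> C -x-> D -x-> F -x-> A -x-> E -x-> A -y-> H  → end H, accepted
w4: Trace: A -y-> H -x-> E -x-> A -y-> H -x-> E -y-> B -x-> F -y-> H -y-> C  → end C, rejected
w5: Trace: A -y-> H -y-> C -y-> G -x-> G -x-> G -y-> B -x-> F -y-> H -x-> E -x-> A -x-> E -y-> B -y-> D -y-> A -x-> E -x-> A -x-> E  → end E, accepted

w1, w2, w3, w5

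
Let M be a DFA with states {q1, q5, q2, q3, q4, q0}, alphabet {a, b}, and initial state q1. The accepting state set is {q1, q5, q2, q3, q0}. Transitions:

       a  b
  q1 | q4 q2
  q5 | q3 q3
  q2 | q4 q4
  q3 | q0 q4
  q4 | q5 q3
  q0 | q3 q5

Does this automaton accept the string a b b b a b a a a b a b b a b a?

Yes

start at q1
read 'a': q1 → q4
read 'b': q4 → q3
read 'b': q3 → q4
read 'b': q4 → q3
read 'a': q3 → q0
read 'b': q0 → q5
read 'a': q5 → q3
read 'a': q3 → q0
read 'a': q0 → q3
read 'b': q3 → q4
read 'a': q4 → q5
read 'b': q5 → q3
read 'b': q3 → q4
read 'a': q4 → q5
read 'b': q5 → q3
read 'a': q3 → q0
End state q0 is accepting.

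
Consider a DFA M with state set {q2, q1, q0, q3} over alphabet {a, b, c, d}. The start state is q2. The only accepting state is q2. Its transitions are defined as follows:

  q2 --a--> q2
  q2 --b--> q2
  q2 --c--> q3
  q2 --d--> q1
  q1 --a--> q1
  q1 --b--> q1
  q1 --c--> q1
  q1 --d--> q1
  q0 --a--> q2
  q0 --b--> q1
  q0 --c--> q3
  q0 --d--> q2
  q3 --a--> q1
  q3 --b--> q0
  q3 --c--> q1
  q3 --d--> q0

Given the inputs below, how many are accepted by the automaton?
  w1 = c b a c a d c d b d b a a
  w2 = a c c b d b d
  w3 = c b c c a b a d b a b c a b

0

w1: Trace: q2 -c-> q3 -b-> q0 -a-> q2 -c-> q3 -a-> q1 -d-> q1 -c-> q1 -d-> q1 -b-> q1 -d-> q1 -b-> q1 -a-> q1 -a-> q1  → end q1, rejected
w2: Trace: q2 -a-> q2 -c-> q3 -c-> q1 -b-> q1 -d-> q1 -b-> q1 -d-> q1  → end q1, rejected
w3: Trace: q2 -c-> q3 -b-> q0 -c-> q3 -c-> q1 -a-> q1 -b-> q1 -a-> q1 -d-> q1 -b-> q1 -a-> q1 -b-> q1 -c-> q1 -a-> q1 -b-> q1  → end q1, rejected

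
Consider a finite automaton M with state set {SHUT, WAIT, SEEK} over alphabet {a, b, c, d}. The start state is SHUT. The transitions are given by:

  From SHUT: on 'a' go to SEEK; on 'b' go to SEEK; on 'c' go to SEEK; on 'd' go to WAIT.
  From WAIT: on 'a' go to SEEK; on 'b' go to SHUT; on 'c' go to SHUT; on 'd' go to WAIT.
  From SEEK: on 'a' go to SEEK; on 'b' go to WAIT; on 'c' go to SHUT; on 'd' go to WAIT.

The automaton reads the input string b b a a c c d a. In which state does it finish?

Trace: SHUT -b-> SEEK -b-> WAIT -a-> SEEK -a-> SEEK -c-> SHUT -c-> SEEK -d-> WAIT -a-> SEEK

SEEK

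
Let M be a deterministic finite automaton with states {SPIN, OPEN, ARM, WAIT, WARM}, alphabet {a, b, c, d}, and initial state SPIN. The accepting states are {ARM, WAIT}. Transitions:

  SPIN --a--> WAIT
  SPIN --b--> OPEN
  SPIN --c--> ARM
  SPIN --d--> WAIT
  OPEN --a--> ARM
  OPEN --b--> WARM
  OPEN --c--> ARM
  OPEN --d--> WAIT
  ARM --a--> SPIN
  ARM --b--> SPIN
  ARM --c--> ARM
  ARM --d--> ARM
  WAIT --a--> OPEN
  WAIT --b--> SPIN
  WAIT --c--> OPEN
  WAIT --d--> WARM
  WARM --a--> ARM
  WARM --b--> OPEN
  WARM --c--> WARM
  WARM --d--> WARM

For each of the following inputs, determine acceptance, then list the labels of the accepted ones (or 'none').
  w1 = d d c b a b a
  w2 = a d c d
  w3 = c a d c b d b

w1

w1: SPIN → WAIT → WARM → WARM → OPEN → ARM → SPIN → WAIT  → end WAIT, accepted
w2: SPIN → WAIT → WARM → WARM → WARM  → end WARM, rejected
w3: SPIN → ARM → SPIN → WAIT → OPEN → WARM → WARM → OPEN  → end OPEN, rejected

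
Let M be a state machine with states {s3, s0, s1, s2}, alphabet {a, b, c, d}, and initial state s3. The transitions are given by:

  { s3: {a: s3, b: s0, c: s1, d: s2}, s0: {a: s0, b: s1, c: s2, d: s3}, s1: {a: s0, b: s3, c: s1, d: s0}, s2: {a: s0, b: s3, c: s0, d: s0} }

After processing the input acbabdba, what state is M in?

s0

start at s3
read 'a': s3 → s3
read 'c': s3 → s1
read 'b': s1 → s3
read 'a': s3 → s3
read 'b': s3 → s0
read 'd': s0 → s3
read 'b': s3 → s0
read 'a': s0 → s0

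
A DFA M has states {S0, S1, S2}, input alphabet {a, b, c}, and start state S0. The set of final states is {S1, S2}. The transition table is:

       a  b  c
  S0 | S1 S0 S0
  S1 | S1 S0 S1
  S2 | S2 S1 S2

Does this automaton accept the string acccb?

Trace: S0 -a-> S1 -c-> S1 -c-> S1 -c-> S1 -b-> S0
End state S0 is not accepting.

No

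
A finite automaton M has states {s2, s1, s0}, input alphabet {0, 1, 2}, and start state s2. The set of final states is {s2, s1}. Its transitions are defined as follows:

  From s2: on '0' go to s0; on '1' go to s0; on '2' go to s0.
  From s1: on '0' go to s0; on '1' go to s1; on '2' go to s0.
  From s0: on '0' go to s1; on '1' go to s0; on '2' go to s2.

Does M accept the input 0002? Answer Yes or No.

start at s2
read '0': s2 → s0
read '0': s0 → s1
read '0': s1 → s0
read '2': s0 → s2
End state s2 is accepting.

Yes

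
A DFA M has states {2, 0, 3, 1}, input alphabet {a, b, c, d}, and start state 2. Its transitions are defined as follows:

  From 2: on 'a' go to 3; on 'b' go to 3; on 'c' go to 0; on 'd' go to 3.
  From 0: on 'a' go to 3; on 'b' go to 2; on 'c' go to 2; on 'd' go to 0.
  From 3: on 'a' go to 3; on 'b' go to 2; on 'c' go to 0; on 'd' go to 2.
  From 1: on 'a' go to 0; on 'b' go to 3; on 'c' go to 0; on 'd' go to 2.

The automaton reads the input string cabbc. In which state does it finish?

0

Trace: 2 -c-> 0 -a-> 3 -b-> 2 -b-> 3 -c-> 0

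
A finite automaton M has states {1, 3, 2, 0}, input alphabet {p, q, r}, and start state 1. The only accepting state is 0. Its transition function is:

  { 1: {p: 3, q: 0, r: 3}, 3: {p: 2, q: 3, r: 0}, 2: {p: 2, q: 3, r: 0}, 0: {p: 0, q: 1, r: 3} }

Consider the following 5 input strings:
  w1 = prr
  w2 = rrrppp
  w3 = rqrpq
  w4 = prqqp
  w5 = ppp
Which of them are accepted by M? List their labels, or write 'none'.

w4

w1: Trace: 1 -p-> 3 -r-> 0 -r-> 3  → end 3, rejected
w2: Trace: 1 -r-> 3 -r-> 0 -r-> 3 -p-> 2 -p-> 2 -p-> 2  → end 2, rejected
w3: Trace: 1 -r-> 3 -q-> 3 -r-> 0 -p-> 0 -q-> 1  → end 1, rejected
w4: Trace: 1 -p-> 3 -r-> 0 -q-> 1 -q-> 0 -p-> 0  → end 0, accepted
w5: Trace: 1 -p-> 3 -p-> 2 -p-> 2  → end 2, rejected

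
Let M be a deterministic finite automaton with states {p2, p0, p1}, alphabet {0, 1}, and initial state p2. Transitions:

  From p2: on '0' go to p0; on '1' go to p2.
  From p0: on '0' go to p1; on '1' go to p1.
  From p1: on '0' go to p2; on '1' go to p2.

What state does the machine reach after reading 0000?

p0

start at p2
read '0': p2 → p0
read '0': p0 → p1
read '0': p1 → p2
read '0': p2 → p0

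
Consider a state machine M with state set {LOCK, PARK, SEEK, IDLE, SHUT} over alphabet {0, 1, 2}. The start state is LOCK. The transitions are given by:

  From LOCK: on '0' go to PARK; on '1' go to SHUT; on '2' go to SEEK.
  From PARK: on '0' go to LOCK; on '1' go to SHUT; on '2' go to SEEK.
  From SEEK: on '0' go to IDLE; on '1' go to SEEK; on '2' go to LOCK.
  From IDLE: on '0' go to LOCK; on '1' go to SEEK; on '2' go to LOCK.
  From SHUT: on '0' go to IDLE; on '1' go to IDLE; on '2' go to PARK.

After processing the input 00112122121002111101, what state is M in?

LOCK → PARK → LOCK → SHUT → IDLE → LOCK → SHUT → PARK → SEEK → SEEK → LOCK → SHUT → IDLE → LOCK → SEEK → SEEK → SEEK → SEEK → SEEK → IDLE → SEEK

SEEK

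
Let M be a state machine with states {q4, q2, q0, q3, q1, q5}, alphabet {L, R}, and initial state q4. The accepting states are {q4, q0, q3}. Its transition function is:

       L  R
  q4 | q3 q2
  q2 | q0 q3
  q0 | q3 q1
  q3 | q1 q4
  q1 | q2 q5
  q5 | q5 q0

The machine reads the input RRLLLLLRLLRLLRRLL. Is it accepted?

No

start at q4
read 'R': q4 → q2
read 'R': q2 → q3
read 'L': q3 → q1
read 'L': q1 → q2
read 'L': q2 → q0
read 'L': q0 → q3
read 'L': q3 → q1
read 'R': q1 → q5
read 'L': q5 → q5
read 'L': q5 → q5
read 'R': q5 → q0
read 'L': q0 → q3
read 'L': q3 → q1
read 'R': q1 → q5
read 'R': q5 → q0
read 'L': q0 → q3
read 'L': q3 → q1
End state q1 is not accepting.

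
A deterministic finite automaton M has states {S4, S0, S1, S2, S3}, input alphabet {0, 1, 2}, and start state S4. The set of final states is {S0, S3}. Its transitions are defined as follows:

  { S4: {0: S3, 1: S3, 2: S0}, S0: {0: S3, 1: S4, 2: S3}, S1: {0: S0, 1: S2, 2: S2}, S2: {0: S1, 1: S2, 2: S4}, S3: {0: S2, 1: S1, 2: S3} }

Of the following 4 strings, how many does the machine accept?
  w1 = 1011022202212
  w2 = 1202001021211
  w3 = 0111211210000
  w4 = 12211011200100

1

w1:
  start at S4
  read '1': S4 → S3
  read '0': S3 → S2
  read '1': S2 → S2
  read '1': S2 → S2
  read '0': S2 → S1
  read '2': S1 → S2
  read '2': S2 → S4
  read '2': S4 → S0
  read '0': S0 → S3
  read '2': S3 → S3
  read '2': S3 → S3
  read '1': S3 → S1
  read '2': S1 → S2
  end S2, rejected
w2:
  start at S4
  read '1': S4 → S3
  read '2': S3 → S3
  read '0': S3 → S2
  read '2': S2 → S4
  read '0': S4 → S3
  read '0': S3 → S2
  read '1': S2 → S2
  read '0': S2 → S1
  read '2': S1 → S2
  read '1': S2 → S2
  read '2': S2 → S4
  read '1': S4 → S3
  read '1': S3 → S1
  end S1, rejected
w3:
  start at S4
  read '0': S4 → S3
  read '1': S3 → S1
  read '1': S1 → S2
  read '1': S2 → S2
  read '2': S2 → S4
  read '1': S4 → S3
  read '1': S3 → S1
  read '2': S1 → S2
  read '1': S2 → S2
  read '0': S2 → S1
  read '0': S1 → S0
  read '0': S0 → S3
  read '0': S3 → S2
  end S2, rejected
w4:
  start at S4
  read '1': S4 → S3
  read '2': S3 → S3
  read '2': S3 → S3
  read '1': S3 → S1
  read '1': S1 → S2
  read '0': S2 → S1
  read '1': S1 → S2
  read '1': S2 → S2
  read '2': S2 → S4
  read '0': S4 → S3
  read '0': S3 → S2
  read '1': S2 → S2
  read '0': S2 → S1
  read '0': S1 → S0
  end S0, accepted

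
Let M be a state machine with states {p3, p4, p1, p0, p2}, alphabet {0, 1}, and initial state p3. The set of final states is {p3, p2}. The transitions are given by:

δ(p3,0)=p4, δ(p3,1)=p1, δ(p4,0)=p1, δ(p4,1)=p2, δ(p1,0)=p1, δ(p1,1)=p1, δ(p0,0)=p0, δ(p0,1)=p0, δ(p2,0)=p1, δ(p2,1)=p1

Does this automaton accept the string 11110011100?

p3 → p1 → p1 → p1 → p1 → p1 → p1 → p1 → p1 → p1 → p1 → p1
End state p1 is not accepting.

No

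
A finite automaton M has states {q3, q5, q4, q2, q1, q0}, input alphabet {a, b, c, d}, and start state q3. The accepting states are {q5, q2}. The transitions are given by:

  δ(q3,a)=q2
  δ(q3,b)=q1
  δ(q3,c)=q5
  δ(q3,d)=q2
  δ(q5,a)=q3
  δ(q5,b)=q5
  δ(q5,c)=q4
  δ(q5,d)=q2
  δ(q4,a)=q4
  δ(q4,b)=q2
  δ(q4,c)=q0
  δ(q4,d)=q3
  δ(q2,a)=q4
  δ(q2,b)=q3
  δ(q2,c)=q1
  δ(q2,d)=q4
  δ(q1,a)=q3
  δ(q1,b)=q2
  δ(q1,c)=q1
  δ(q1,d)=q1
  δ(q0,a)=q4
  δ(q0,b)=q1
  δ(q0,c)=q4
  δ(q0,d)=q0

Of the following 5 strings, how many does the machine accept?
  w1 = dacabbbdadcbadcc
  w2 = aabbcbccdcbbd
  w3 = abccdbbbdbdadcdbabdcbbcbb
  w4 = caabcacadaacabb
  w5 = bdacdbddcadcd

w1: q3 → q2 → q4 → q0 → q4 → q2 → q3 → q1 → q1 → q3 → q2 → q1 → q2 → q4 → q3 → q5 → q4  → end q4, rejected
w2: q3 → q2 → q4 → q2 → q3 → q5 → q5 → q4 → q0 → q0 → q4 → q2 → q3 → q2  → end q2, accepted
w3: q3 → q2 → q3 → q5 → q4 → q3 → q1 → q2 → q3 → q2 → q3 → q2 → q4 → q3 → q5 → q2 → q3 → q2 → q3 → q2 → q1 → q2 → q3 → q5 → q5 → q5  → end q5, accepted
w4: q3 → q5 → q3 → q2 → q3 → q5 → q3 → q5 → q3 → q2 → q4 → q4 → q0 → q4 → q2 → q3  → end q3, rejected
w5: q3 → q1 → q1 → q3 → q5 → q2 → q3 → q2 → q4 → q0 → q4 → q3 → q5 → q2  → end q2, accepted

3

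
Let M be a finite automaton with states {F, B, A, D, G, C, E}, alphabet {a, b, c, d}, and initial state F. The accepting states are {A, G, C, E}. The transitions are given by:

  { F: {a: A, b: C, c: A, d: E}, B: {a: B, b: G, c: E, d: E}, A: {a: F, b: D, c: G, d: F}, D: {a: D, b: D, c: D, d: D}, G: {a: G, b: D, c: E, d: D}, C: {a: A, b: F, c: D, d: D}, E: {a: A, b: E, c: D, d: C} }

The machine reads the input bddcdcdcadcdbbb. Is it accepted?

F → C → D → D → D → D → D → D → D → D → D → D → D → D → D → D
End state D is not accepting.

No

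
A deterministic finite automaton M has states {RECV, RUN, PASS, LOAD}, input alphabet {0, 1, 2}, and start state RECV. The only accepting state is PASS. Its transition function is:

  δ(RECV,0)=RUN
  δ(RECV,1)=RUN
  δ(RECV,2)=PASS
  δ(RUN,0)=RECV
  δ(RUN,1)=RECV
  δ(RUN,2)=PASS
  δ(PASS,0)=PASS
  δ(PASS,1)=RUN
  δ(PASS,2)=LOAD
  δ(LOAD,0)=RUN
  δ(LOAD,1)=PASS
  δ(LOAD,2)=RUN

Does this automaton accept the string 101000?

No

Trace: RECV -1-> RUN -0-> RECV -1-> RUN -0-> RECV -0-> RUN -0-> RECV
End state RECV is not accepting.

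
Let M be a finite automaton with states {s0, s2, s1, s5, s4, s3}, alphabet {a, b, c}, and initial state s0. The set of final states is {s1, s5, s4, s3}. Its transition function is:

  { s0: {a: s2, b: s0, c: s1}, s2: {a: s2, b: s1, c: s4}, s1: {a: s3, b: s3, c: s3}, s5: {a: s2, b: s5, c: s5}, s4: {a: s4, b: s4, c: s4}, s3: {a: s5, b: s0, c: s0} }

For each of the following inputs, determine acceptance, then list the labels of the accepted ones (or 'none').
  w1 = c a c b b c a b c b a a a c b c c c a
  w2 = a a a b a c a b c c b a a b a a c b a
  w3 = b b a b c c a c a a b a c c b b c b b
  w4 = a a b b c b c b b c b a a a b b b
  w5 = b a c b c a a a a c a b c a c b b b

w1, w3, w5

w1: Trace: s0 -c-> s1 -a-> s3 -c-> s0 -b-> s0 -b-> s0 -c-> s1 -a-> s3 -b-> s0 -c-> s1 -b-> s3 -a-> s5 -a-> s2 -a-> s2 -c-> s4 -b-> s4 -c-> s4 -c-> s4 -c-> s4 -a-> s4  → end s4, accepted
w2: Trace: s0 -a-> s2 -a-> s2 -a-> s2 -b-> s1 -a-> s3 -c-> s0 -a-> s2 -b-> s1 -c-> s3 -c-> s0 -b-> s0 -a-> s2 -a-> s2 -b-> s1 -a-> s3 -a-> s5 -c-> s5 -b-> s5 -a-> s2  → end s2, rejected
w3: Trace: s0 -b-> s0 -b-> s0 -a-> s2 -b-> s1 -c-> s3 -c-> s0 -a-> s2 -c-> s4 -a-> s4 -a-> s4 -b-> s4 -a-> s4 -c-> s4 -c-> s4 -b-> s4 -b-> s4 -c-> s4 -b-> s4 -b-> s4  → end s4, accepted
w4: Trace: s0 -a-> s2 -a-> s2 -b-> s1 -b-> s3 -c-> s0 -b-> s0 -c-> s1 -b-> s3 -b-> s0 -c-> s1 -b-> s3 -a-> s5 -a-> s2 -a-> s2 -b-> s1 -b-> s3 -b-> s0  → end s0, rejected
w5: Trace: s0 -b-> s0 -a-> s2 -c-> s4 -b-> s4 -c-> s4 -a-> s4 -a-> s4 -a-> s4 -a-> s4 -c-> s4 -a-> s4 -b-> s4 -c-> s4 -a-> s4 -c-> s4 -b-> s4 -b-> s4 -b-> s4  → end s4, accepted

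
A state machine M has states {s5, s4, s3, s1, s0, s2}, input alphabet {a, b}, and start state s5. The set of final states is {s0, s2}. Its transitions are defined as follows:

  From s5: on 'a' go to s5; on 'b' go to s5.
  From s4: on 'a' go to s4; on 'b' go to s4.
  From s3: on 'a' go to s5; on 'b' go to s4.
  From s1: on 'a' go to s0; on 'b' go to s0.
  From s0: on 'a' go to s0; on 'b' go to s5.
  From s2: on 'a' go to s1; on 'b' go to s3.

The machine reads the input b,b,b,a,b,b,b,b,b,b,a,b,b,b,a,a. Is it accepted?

No

Trace: s5 -b-> s5 -b-> s5 -b-> s5 -a-> s5 -b-> s5 -b-> s5 -b-> s5 -b-> s5 -b-> s5 -b-> s5 -a-> s5 -b-> s5 -b-> s5 -b-> s5 -a-> s5 -a-> s5
End state s5 is not accepting.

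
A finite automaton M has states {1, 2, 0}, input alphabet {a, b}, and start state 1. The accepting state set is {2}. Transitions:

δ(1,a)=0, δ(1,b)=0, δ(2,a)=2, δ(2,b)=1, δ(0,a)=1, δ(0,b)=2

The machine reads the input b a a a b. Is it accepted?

1 → 0 → 1 → 0 → 1 → 0
End state 0 is not accepting.

No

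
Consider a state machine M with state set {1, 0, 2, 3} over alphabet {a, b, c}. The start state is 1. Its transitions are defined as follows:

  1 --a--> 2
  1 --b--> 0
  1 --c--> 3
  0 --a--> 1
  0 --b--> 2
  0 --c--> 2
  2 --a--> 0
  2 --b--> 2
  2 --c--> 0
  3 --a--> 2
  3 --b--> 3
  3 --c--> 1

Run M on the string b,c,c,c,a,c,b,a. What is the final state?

0

start at 1
read 'b': 1 → 0
read 'c': 0 → 2
read 'c': 2 → 0
read 'c': 0 → 2
read 'a': 2 → 0
read 'c': 0 → 2
read 'b': 2 → 2
read 'a': 2 → 0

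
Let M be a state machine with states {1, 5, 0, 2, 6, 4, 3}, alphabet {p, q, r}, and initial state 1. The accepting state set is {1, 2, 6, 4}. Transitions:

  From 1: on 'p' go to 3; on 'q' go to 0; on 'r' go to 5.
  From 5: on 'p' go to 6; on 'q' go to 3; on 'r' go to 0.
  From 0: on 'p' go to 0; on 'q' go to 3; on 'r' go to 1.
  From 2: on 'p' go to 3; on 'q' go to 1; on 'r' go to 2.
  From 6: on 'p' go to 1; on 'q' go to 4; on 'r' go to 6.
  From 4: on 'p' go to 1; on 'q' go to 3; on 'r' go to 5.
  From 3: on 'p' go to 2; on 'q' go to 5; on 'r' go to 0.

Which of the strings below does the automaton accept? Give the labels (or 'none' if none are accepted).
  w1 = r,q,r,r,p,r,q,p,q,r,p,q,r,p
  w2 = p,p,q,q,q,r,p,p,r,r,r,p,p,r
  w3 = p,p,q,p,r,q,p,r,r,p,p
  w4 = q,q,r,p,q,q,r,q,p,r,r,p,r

w1: Trace: 1 -r-> 5 -q-> 3 -r-> 0 -r-> 1 -p-> 3 -r-> 0 -q-> 3 -p-> 2 -q-> 1 -r-> 5 -p-> 6 -q-> 4 -r-> 5 -p-> 6  → end 6, accepted
w2: Trace: 1 -p-> 3 -p-> 2 -q-> 1 -q-> 0 -q-> 3 -r-> 0 -p-> 0 -p-> 0 -r-> 1 -r-> 5 -r-> 0 -p-> 0 -p-> 0 -r-> 1  → end 1, accepted
w3: Trace: 1 -p-> 3 -p-> 2 -q-> 1 -p-> 3 -r-> 0 -q-> 3 -p-> 2 -r-> 2 -r-> 2 -p-> 3 -p-> 2  → end 2, accepted
w4: Trace: 1 -q-> 0 -q-> 3 -r-> 0 -p-> 0 -q-> 3 -q-> 5 -r-> 0 -q-> 3 -p-> 2 -r-> 2 -r-> 2 -p-> 3 -r-> 0  → end 0, rejected

w1, w2, w3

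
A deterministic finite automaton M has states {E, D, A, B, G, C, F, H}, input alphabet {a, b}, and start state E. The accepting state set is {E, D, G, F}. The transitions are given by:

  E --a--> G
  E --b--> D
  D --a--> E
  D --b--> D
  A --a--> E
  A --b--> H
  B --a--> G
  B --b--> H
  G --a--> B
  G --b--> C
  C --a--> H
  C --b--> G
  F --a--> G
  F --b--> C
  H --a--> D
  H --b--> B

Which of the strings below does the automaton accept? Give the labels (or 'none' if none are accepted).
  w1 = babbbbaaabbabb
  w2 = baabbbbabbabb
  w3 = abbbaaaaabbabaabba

w1: E → D → E → D → D → D → D → E → G → B → H → B → G → C → G  → end G, accepted
w2: E → D → E → G → C → G → C → G → B → H → B → G → C → G  → end G, accepted
w3: E → G → C → G → C → H → D → E → G → B → H → B → G → C → H → D → D → D → E  → end E, accepted

w1, w2, w3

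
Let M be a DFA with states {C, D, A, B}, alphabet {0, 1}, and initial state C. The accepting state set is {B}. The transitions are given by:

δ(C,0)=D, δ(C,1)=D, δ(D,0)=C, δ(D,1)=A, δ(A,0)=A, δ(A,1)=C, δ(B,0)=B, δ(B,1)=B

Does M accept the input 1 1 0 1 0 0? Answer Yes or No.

No

start at C
read '1': C → D
read '1': D → A
read '0': A → A
read '1': A → C
read '0': C → D
read '0': D → C
End state C is not accepting.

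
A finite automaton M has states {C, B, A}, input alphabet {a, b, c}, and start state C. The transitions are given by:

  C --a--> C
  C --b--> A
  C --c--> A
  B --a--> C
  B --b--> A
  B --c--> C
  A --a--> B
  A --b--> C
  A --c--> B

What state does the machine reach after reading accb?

A

Trace: C -a-> C -c-> A -c-> B -b-> A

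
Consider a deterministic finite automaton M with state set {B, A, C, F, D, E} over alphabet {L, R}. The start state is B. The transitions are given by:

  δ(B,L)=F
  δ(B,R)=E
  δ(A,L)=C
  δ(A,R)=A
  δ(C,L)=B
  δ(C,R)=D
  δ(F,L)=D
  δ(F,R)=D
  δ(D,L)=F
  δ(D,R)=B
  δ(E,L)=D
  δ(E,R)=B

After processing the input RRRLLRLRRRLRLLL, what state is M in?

F

Trace: B -R-> E -R-> B -R-> E -L-> D -L-> F -R-> D -L-> F -R-> D -R-> B -R-> E -L-> D -R-> B -L-> F -L-> D -L-> F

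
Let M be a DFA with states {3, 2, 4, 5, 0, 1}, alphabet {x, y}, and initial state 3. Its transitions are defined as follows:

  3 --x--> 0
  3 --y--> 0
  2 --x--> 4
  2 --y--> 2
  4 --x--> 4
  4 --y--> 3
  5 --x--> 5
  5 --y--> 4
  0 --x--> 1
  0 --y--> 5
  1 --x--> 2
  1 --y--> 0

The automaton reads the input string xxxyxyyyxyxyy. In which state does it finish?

0

start at 3
read 'x': 3 → 0
read 'x': 0 → 1
read 'x': 1 → 2
read 'y': 2 → 2
read 'x': 2 → 4
read 'y': 4 → 3
read 'y': 3 → 0
read 'y': 0 → 5
read 'x': 5 → 5
read 'y': 5 → 4
read 'x': 4 → 4
read 'y': 4 → 3
read 'y': 3 → 0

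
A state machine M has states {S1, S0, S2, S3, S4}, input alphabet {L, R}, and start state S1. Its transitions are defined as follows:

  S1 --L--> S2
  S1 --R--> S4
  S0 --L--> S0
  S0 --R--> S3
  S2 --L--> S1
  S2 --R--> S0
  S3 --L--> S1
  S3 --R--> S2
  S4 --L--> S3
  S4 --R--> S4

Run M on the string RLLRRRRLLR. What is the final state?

S4

start at S1
read 'R': S1 → S4
read 'L': S4 → S3
read 'L': S3 → S1
read 'R': S1 → S4
read 'R': S4 → S4
read 'R': S4 → S4
read 'R': S4 → S4
read 'L': S4 → S3
read 'L': S3 → S1
read 'R': S1 → S4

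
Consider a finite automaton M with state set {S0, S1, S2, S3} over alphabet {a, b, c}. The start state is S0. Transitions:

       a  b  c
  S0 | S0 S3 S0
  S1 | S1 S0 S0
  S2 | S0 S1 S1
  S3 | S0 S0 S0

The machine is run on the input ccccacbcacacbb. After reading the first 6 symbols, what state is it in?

S0 → S0 → S0 → S0 → S0 → S0 → S0
After 6 symbols: S0.

S0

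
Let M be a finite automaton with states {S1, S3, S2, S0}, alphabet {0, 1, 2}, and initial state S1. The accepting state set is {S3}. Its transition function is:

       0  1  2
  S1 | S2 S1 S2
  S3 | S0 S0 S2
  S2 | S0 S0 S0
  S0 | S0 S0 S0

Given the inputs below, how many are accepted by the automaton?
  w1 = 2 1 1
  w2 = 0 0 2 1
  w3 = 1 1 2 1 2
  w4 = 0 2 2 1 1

w1: Trace: S1 -2-> S2 -1-> S0 -1-> S0  → end S0, rejected
w2: Trace: S1 -0-> S2 -0-> S0 -2-> S0 -1-> S0  → end S0, rejected
w3: Trace: S1 -1-> S1 -1-> S1 -2-> S2 -1-> S0 -2-> S0  → end S0, rejected
w4: Trace: S1 -0-> S2 -2-> S0 -2-> S0 -1-> S0 -1-> S0  → end S0, rejected

0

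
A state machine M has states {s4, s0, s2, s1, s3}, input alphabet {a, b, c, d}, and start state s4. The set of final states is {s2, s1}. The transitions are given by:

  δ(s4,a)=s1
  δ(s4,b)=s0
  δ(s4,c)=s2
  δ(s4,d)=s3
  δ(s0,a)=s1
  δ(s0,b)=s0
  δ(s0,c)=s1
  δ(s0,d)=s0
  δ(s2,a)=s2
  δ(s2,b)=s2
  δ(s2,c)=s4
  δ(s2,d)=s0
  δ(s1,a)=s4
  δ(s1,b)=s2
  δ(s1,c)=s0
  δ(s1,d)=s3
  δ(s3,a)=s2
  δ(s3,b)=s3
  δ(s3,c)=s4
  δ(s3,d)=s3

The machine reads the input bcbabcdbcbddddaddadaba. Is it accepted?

start at s4
read 'b': s4 → s0
read 'c': s0 → s1
read 'b': s1 → s2
read 'a': s2 → s2
read 'b': s2 → s2
read 'c': s2 → s4
read 'd': s4 → s3
read 'b': s3 → s3
read 'c': s3 → s4
read 'b': s4 → s0
read 'd': s0 → s0
read 'd': s0 → s0
read 'd': s0 → s0
read 'd': s0 → s0
read 'a': s0 → s1
read 'd': s1 → s3
read 'd': s3 → s3
read 'a': s3 → s2
read 'd': s2 → s0
read 'a': s0 → s1
read 'b': s1 → s2
read 'a': s2 → s2
End state s2 is accepting.

Yes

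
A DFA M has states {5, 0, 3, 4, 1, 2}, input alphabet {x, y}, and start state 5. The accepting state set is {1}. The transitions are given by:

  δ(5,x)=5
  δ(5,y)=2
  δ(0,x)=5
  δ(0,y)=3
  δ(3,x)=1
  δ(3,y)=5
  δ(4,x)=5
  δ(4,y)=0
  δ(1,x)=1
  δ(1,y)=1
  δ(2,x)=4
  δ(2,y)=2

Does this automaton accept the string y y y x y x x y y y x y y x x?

Trace: 5 -y-> 2 -y-> 2 -y-> 2 -x-> 4 -y-> 0 -x-> 5 -x-> 5 -y-> 2 -y-> 2 -y-> 2 -x-> 4 -y-> 0 -y-> 3 -x-> 1 -x-> 1
End state 1 is accepting.

Yes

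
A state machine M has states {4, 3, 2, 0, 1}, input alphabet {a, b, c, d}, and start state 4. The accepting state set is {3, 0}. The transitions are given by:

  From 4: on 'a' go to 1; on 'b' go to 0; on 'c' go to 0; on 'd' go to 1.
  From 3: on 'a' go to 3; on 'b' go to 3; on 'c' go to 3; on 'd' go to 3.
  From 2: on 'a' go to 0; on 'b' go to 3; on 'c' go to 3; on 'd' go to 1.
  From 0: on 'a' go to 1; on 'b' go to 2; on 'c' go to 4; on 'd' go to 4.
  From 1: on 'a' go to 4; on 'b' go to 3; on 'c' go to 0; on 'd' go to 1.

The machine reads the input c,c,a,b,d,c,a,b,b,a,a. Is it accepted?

Yes

start at 4
read 'c': 4 → 0
read 'c': 0 → 4
read 'a': 4 → 1
read 'b': 1 → 3
read 'd': 3 → 3
read 'c': 3 → 3
read 'a': 3 → 3
read 'b': 3 → 3
read 'b': 3 → 3
read 'a': 3 → 3
read 'a': 3 → 3
End state 3 is accepting.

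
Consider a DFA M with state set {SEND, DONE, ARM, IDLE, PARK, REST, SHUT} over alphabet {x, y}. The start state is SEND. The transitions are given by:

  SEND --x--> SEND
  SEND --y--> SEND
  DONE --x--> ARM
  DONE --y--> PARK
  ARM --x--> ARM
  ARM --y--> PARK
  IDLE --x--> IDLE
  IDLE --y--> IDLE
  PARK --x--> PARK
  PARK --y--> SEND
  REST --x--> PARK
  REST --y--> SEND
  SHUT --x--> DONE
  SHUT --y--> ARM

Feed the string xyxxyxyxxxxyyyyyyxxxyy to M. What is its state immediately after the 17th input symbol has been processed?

SEND

start at SEND
read 'x': SEND → SEND
read 'y': SEND → SEND
read 'x': SEND → SEND
read 'x': SEND → SEND
read 'y': SEND → SEND
read 'x': SEND → SEND
read 'y': SEND → SEND
read 'x': SEND → SEND
read 'x': SEND → SEND
read 'x': SEND → SEND
read 'x': SEND → SEND
read 'y': SEND → SEND
read 'y': SEND → SEND
read 'y': SEND → SEND
read 'y': SEND → SEND
read 'y': SEND → SEND
read 'y': SEND → SEND
After 17 symbols: SEND.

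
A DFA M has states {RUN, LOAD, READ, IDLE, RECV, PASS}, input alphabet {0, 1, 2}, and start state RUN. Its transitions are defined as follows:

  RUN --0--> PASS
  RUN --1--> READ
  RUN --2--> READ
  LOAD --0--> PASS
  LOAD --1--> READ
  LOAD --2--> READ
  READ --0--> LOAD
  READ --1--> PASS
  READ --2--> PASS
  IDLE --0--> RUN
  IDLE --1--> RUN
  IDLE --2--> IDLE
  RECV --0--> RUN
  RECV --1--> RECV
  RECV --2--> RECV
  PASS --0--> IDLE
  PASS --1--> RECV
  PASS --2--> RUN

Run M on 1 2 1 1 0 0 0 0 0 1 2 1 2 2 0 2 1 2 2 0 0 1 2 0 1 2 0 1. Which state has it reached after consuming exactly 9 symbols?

Trace: RUN -1-> READ -2-> PASS -1-> RECV -1-> RECV -0-> RUN -0-> PASS -0-> IDLE -0-> RUN -0-> PASS
After 9 symbols: PASS.

PASS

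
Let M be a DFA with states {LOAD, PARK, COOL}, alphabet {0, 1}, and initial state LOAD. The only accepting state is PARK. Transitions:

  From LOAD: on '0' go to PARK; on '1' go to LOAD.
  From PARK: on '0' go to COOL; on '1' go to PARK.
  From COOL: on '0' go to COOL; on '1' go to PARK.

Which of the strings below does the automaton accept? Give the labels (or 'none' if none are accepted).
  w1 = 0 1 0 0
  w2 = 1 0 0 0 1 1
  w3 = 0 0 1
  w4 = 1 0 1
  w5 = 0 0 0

w1:
  start at LOAD
  read '0': LOAD → PARK
  read '1': PARK → PARK
  read '0': PARK → COOL
  read '0': COOL → COOL
  end COOL, rejected
w2:
  start at LOAD
  read '1': LOAD → LOAD
  read '0': LOAD → PARK
  read '0': PARK → COOL
  read '0': COOL → COOL
  read '1': COOL → PARK
  read '1': PARK → PARK
  end PARK, accepted
w3:
  start at LOAD
  read '0': LOAD → PARK
  read '0': PARK → COOL
  read '1': COOL → PARK
  end PARK, accepted
w4:
  start at LOAD
  read '1': LOAD → LOAD
  read '0': LOAD → PARK
  read '1': PARK → PARK
  end PARK, accepted
w5:
  start at LOAD
  read '0': LOAD → PARK
  read '0': PARK → COOL
  read '0': COOL → COOL
  end COOL, rejected

w2, w3, w4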